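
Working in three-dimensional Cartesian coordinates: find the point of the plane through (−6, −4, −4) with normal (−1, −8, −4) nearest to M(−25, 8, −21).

(-226/9, 64/9, -193/9)

n = (−1, −8, −4), |n|² = 81, and n·M − 54 = -9.
t = -9/81 = -1/9, so the foot is M − t·n = (−25, 8, −21) − (-1/9)·(−1, −8, −4) = (−226/9, 64/9, −193/9).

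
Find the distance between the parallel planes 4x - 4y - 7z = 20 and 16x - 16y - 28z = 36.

Divide the second equation by 4 to match normals: 4x - 4y - 7z = 9.
Both planes have normal n = (4, -4, -7), |n| = 9. Any point on the first plane is at distance |9 − 20|/|n| = 11/9 from the second.

11/9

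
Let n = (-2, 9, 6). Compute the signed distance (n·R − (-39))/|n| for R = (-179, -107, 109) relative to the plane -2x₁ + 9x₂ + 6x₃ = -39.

8

n·R − (-39) = 88.
|n| = 11, so the signed distance is 88/11 = 8.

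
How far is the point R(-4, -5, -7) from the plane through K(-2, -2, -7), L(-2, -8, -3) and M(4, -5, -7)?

8/√14

KL = (0, -6, 4) and KM = (6, -3, 0), so a normal is n = KL × KM = (12, 24, 36).
Then n·(-4, -5, -7) - (-324) = -96.
|n| = √(144 + 576 + 1296) = 12√14, so the distance is |-96|/(12√14) = 4√14/7.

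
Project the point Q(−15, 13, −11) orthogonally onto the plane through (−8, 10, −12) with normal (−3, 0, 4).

The perpendicular from Q has direction n = (−3, 0, 4): r = (−15, 13, −11) + μ(−3, 0, 4).
Substitute into the plane: n·(Q + μn) = -24 gives 1 + 25μ = -24, so μ = -1.
Foot = (−15, 13, −11) + (-1)·(−3, 0, 4) = (−12, 13, −15).

(-12, 13, -15)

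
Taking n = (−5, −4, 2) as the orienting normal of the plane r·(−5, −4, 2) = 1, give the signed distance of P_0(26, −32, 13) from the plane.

23√5/15

n·P_0 − 1 = 23.
|n| = 3√5, so the signed distance is 23√5/15.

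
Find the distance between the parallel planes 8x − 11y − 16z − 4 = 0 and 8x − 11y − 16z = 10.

2/7

Both planes have normal n = (8, −11, −16), |n| = 21. Any point on the first plane is at distance |10 − 4|/|n| = 6/21 = 2/7 from the second.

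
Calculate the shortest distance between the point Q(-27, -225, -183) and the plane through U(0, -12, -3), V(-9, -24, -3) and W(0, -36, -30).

9

UV = (-9, -12, 0) and UW = (0, -24, -27), so a normal is n = UV × UW = (324, -243, 216).
Then n·(-27, -225, -183) - 2268 = 4131.
|n| = √(104976 + 59049 + 46656) = 459, so the distance is |4131|/459 = 9.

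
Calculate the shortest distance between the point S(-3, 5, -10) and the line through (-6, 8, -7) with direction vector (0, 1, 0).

3√2

Direction vector d = (0, 1, 0).
AP = (3, -3, -3), and AP × d = (3, 0, 3).
|AP × d|² = 18 and |d|² = 1, so the distance is √18 = 3√2.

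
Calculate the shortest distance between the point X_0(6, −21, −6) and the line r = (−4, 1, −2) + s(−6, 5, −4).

2√73

Direction vector d = (−6, 5, −4).
AP = (10, −22, −4), and AP × d = (108, 64, −82).
|AP × d|² = 22484 and |d|² = 77, so the distance is √(22484/77) = √292 = 2√73.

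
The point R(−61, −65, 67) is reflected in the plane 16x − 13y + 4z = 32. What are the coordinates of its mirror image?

(-1441/21, -1235/21, 1367/21)

With n = (16, −13, 4), the signed offset is (n·R − 32)/|n|² = 105/441 = 5/21.
R' = R − 2t·n = (−61, −65, 67) − (10/21)·(16, −13, 4) = (−1441/21, −1235/21, 1367/21).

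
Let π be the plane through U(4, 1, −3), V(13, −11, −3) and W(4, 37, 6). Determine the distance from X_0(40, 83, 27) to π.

30/13

UV = (9, −12, 0) and UW = (0, 36, 9), so a normal is n = UV × UW = (−108, −81, 324).
n = (−108, −81, 324); n·P − (-1485) = -810; |n| = 351; distance = 810/351 = 30/13.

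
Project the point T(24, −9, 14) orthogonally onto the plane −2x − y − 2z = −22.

(14, -14, 4)

The perpendicular from T has direction n = (−2, −1, −2): r = (24, −9, 14) + t(−2, −1, −2).
Substitute into the plane: n·(T + tn) = -22 gives -67 + 9t = -22, so t = 5.
Foot = (24, −9, 14) + 5·(−2, −1, −2) = (14, −14, 4).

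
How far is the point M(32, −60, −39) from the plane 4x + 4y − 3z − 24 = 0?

n = (4, 4, −3); n·P − 24 = -19; |n| = √41; distance = 19/√41 = 19√41/41.

19√41/41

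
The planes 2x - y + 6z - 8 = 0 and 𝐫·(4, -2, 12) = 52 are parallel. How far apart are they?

Divide the second equation by 2 to match normals: 2x - y + 6z = 26.
Both planes have normal n = (2, -1, 6), |n| = √41. Any point on the first plane is at distance |26 − 8|/|n| = 18/√41 = 18√41/41 from the second.

18√41/41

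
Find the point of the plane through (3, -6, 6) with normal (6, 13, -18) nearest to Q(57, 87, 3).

(39, 48, 57)

n = (6, 13, -18), |n|² = 529, and n·Q − (-168) = 1587.
t = 1587/529 = 3, so the foot is Q − t·n = (57, 87, 3) − 3·(6, 13, -18) = (39, 48, 57).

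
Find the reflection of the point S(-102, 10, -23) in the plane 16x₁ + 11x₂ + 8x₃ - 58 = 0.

(26, 98, 41)

With n = (16, 11, 8), the signed offset is (n·S − 58)/|n|² = -1764/441 = -4.
S' = S − 2t·n = (-102, 10, -23) − (-8)·(16, 11, 8) = (26, 98, 41).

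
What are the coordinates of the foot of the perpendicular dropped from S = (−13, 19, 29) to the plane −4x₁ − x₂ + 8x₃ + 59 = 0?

(3, 23, -3)

The perpendicular from S has direction n = (−4, −1, 8): r = (−13, 19, 29) + λ(−4, −1, 8).
Substitute into the plane: n·(S + λn) = -59 gives 265 + 81λ = -59, so λ = -4.
Foot = (−13, 19, 29) + (-4)·(−4, −1, 8) = (3, 23, −3).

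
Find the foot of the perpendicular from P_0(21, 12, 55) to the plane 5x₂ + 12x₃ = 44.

The perpendicular from P_0 has direction n = (0, 5, 12): r = (21, 12, 55) + t(0, 5, 12).
Substitute into the plane: n·(P_0 + tn) = 44 gives 720 + 169t = 44, so t = -4.
Foot = (21, 12, 55) + (-4)·(0, 5, 12) = (21, -8, 7).

(21, -8, 7)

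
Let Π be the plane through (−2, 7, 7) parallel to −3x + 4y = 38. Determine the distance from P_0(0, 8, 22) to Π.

2/5

Parallel planes share the normal n = (−3, 4, 0); since (−2, 7, 7) lies on the plane, its equation is −3x + 4y = 34.
Then n·(0, 8, 22) − 34 = −2.
|n| = √(9 + 16 + 0) = 5, so the distance is |-2|/5 = 2/5.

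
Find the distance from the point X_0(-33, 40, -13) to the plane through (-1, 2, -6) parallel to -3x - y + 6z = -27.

Parallel planes share the normal n = (-3, -1, 6); since (-1, 2, -6) lies on the plane, its equation is -3x - y + 6z = -35.
n = (-3, -1, 6); n·P − (-35) = 16; |n| = √46; distance = 16/√46.

16/√46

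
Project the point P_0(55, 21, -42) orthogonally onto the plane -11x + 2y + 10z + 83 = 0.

The perpendicular from P_0 has direction n = (-11, 2, 10): r = (55, 21, -42) + t(-11, 2, 10).
Substitute into the plane: n·(P_0 + tn) = -83 gives -983 + 225t = -83, so t = 4.
Foot = (55, 21, -42) + 4·(-11, 2, 10) = (11, 29, -2).

(11, 29, -2)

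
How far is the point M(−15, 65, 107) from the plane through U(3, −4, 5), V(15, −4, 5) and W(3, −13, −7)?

6

UV = (12, 0, 0) and UW = (0, −9, −12), so a normal is n = UV × UW = (0, 144, −108).
n = (0, 144, −108); n·P − (-1116) = -1080; |n| = 180; distance = 1080/180 = 6.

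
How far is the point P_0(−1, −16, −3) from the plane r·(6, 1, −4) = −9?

√53/53

Normal vector n = (6, 1, −4), and n·(−1, −16, −3) − (−9) = −1.
|n| = √(36 + 1 + 16) = √53, so the distance is |-1|/√53 = 1/√53.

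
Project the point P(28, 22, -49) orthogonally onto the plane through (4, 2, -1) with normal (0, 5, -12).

n = (0, 5, -12), |n|² = 169, and n·P − 22 = 676.
t = 676/169 = 4, so the foot is P − t·n = (28, 22, -49) − 4·(0, 5, -12) = (28, 2, -1).

(28, 2, -1)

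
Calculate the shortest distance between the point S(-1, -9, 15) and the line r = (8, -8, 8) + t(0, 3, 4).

√106

Direction vector d = (0, 3, 4).
AP = (-9, -1, 7); AP·d = 25, |AP|² = 131, |d|² = 25.
distance² = |AP|² − (AP·d)²/|d|² = 131 − 625/25 = 106, so the distance is √106.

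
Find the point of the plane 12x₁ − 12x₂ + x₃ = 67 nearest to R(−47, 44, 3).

n = (12, −12, 1), |n|² = 289, and n·R − 67 = -1156.
t = -1156/289 = -4, so the foot is R − t·n = (−47, 44, 3) − (-4)·(12, −12, 1) = (1, −4, 7).

(1, -4, 7)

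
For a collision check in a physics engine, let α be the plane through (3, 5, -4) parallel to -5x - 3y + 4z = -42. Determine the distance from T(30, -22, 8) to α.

Parallel planes share the normal n = (-5, -3, 4); since (3, 5, -4) lies on the plane, its equation is -5x - 3y + 4z = -46.
Then n·(30, -22, 8) - (-46) = -6.
|n| = √(25 + 9 + 16) = 5√2, so the distance is |-6|/(5√2) = 3√2/5.

3√2/5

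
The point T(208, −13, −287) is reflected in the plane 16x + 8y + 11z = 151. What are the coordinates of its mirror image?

(4496/21, -209/21, -5939/21)

n = (16, 8, 11), |n|² = 441, n·T − 151 = -84, so t = -84/441 = -4/21.
Foot F = T − (-4/21)·n = (4432/21, −241/21, −5983/21); the reflection is 2F − T = (4496/21, −209/21, −5939/21).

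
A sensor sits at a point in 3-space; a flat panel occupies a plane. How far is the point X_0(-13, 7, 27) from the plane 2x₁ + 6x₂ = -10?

13/√10

n = (2, 6, 0); n·P − (-10) = 26; |n| = 2√10; distance = 26/(2√10) = 13√10/10.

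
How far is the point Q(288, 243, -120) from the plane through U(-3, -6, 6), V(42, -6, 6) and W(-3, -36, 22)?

6

UV = (45, 0, 0) and UW = (0, -30, 16), so a normal is n = UV × UW = (0, -720, -1350).
Then n·(288, 243, -120) - (-3780) = -9180.
|n| = √(0 + 518400 + 1822500) = 1530, so the distance is |-9180|/1530 = 6.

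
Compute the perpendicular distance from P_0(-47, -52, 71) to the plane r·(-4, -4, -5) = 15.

Normal vector n = (-4, -4, -5), and n·(-47, -52, 71) - 15 = 26.
|n| = √(16 + 16 + 25) = √57, so the distance is |26|/√57 = 26/√57.

26/√57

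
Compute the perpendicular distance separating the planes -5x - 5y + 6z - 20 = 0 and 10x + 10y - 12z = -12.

14/√86

Divide the second equation by -2 to match normals: -5x - 5y + 6z = 6.
With common normal n = (-5, -5, 6) (|n| = √86), the distance is |20 − 6|/|n| = 14/√86.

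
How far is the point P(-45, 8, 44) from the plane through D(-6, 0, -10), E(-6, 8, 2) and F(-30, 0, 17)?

DE = (0, 8, 12) and DF = (-24, 0, 27), so a normal is n = DE × DF = (216, -288, 192).
Then n·(-45, 8, 44) - (-3216) = -360.
|n| = √(46656 + 82944 + 36864) = 408, so the distance is |-360|/408 = 15/17.

15/17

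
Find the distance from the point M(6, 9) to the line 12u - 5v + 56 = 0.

The normal to the line is n = (12, -5) with |n| = 13.
|n·M − (-56)| = |27 − (-56)| = 83, so the distance is 83/13.

83/13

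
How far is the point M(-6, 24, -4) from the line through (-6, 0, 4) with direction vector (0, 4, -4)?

Direction vector d = (0, 4, -4).
AP = (0, 24, -8), and AP × d = (-64, 0, 0).
|AP × d|² = 4096 and |d|² = 32, so the distance is √(4096/32) = √128 = 8√2.

8√2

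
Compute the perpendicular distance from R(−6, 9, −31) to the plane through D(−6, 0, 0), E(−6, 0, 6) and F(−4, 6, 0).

DE = (0, 0, 6) and DF = (2, 6, 0), so a normal is n = DE × DF = (−36, 12, 0).
n = (−36, 12, 0); n·P − 216 = 108; |n| = 12√10; distance = 108/(12√10) = 9/√10.

9√10/10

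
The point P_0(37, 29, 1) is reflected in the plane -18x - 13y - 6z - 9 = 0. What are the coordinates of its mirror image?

(-35, -23, -23)

With n = (-18, -13, -6), the signed offset is (n·P_0 − 9)/|n|² = -1058/529 = -2.
P_0' = P_0 − 2t·n = (37, 29, 1) − (-4)·(-18, -13, -6) = (-35, -23, -23).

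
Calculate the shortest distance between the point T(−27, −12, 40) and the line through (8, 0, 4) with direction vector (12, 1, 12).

Direction vector d = (12, 1, 12).
AP = (−35, −12, 36); AP·d = 0, |AP|² = 2665, |d|² = 289.
distance² = |AP|² − (AP·d)²/|d|² = 2665 − 0/289 = 2665, so the distance is √2665.

√2665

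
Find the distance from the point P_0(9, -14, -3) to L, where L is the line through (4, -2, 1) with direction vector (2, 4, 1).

Direction vector d = (2, 4, 1).
AP = (5, -12, -4); AP·d = -42, |AP|² = 185, |d|² = 21.
distance² = |AP|² − (AP·d)²/|d|² = 185 − 1764/21 = 101, so the distance is √101.

√101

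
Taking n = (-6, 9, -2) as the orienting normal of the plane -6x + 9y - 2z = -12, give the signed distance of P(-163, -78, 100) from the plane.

8

n·P − (-12) = 88.
|n| = 11, so the signed distance is 88/11 = 8.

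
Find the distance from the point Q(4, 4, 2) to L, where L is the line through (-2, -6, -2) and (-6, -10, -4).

A direction vector is d = (-4, -4, -2).
AP = (6, 10, 4); AP·d = -72, |AP|² = 152, |d|² = 36.
distance² = |AP|² − (AP·d)²/|d|² = 152 − 5184/36 = 8, so the distance is 2√2.

2√2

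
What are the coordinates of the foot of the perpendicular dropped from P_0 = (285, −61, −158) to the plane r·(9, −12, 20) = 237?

The perpendicular from P_0 has direction n = (9, −12, 20): r = (285, −61, −158) + λ(9, −12, 20).
Substitute into the plane: n·(P_0 + λn) = 237 gives 137 + 625λ = 237, so λ = 4/25.
Foot = (285, −61, −158) + (4/25)·(9, −12, 20) = (7161/25, −1573/25, −774/5).

(7161/25, -1573/25, -774/5)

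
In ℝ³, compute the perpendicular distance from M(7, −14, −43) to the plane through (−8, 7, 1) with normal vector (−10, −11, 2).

7/15

The plane has equation n·(r − (−8, 7, 1)) = 0, i.e. n·r = 5.
Then n·(7, −14, −43) − 5 = −7.
|n| = √(100 + 121 + 4) = 15, so the distance is |-7|/15 = 7/15.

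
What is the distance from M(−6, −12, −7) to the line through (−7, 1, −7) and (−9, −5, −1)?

A direction vector is d = (−2, −6, 6).
AP = (1, −13, 0), and AP × d = (−78, −6, −32).
|AP × d|² = 7144 and |d|² = 76, so the distance is √(7144/76) = √94.

√94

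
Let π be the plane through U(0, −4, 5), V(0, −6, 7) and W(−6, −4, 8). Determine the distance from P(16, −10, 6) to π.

2

UV = (0, −2, 2) and UW = (−6, 0, 3), so a normal is n = UV × UW = (−6, −12, −12).
Then n·(16, −10, 6) − (−12) = −36.
|n| = √(36 + 144 + 144) = 18, so the distance is |-36|/18 = 2.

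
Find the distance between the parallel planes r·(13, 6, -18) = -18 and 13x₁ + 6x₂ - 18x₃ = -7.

11/23

With common normal n = (13, 6, -18) (|n| = 23), the distance is |(-18) − (-7)|/|n| = 11/23.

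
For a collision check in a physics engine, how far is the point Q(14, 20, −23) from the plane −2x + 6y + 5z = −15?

d = |(-2)·14 + 6·20 + 5·(-23) − (-15)| / √(4 + 36 + 25) = |-8| / √65 = 8√65/65.

8/√65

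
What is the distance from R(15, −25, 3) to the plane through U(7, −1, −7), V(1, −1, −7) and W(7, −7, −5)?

UV = (−6, 0, 0) and UW = (0, −6, 2), so a normal is n = UV × UW = (0, 12, 36).
Then n·(15, −25, 3) − (−264) = 72.
|n| = √(0 + 144 + 1296) = 12√10, so the distance is |72|/(12√10) = 3√10/5.

3√10/5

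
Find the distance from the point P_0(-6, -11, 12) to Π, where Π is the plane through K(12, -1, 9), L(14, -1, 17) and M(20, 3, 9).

5/9

KL = (2, 0, 8) and KM = (8, 4, 0), so a normal is n = KL × KM = (-32, 64, 8).
Then n·(-6, -11, 12) - (-376) = -40.
|n| = √(1024 + 4096 + 64) = 72, so the distance is |-40|/72 = 5/9.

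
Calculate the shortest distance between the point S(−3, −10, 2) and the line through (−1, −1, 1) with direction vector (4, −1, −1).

Direction vector d = (4, −1, −1).
AP = (−2, −9, 1); AP·d = 0, |AP|² = 86, |d|² = 18.
distance² = |AP|² − (AP·d)²/|d|² = 86 − 0/18 = 86, so the distance is √86.

√86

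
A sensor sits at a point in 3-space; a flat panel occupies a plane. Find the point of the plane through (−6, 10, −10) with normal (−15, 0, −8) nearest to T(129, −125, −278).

The perpendicular from T has direction n = (−15, 0, −8): r = (129, −125, −278) + μ(−15, 0, −8).
Substitute into the plane: n·(T + μn) = 170 gives 289 + 289μ = 170, so μ = -7/17.
Foot = (129, −125, −278) + (-7/17)·(−15, 0, −8) = (2298/17, −125, −4670/17).

(2298/17, -125, -4670/17)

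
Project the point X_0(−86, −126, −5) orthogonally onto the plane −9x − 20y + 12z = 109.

n = (−9, −20, 12), |n|² = 625, and n·X_0 − 109 = 3125.
t = 3125/625 = 5, so the foot is X_0 − t·n = (−86, −126, −5) − 5·(−9, −20, 12) = (−41, −26, −65).

(-41, -26, -65)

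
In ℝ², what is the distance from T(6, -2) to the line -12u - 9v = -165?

The normal to the line is n = (-12, -9) with |n| = 15.
|n·T − (-165)| = |-54 − (-165)| = 111, so the distance is 111/15 = 37/5.

37/5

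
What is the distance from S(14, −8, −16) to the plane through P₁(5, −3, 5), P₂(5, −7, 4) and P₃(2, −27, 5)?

P₁P₂ = (0, −4, −1) and P₁P₃ = (−3, −24, 0), so a normal is n = P₁P₂ × P₁P₃ = (−24, 3, −12).
d = |(-24)·14 + 3·(-8) + (-12)·(-16) − (-189)| / √(576 + 9 + 144) = |21| / 27 = 7/9.

7/9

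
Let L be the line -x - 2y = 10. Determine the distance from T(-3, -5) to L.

3√5/5

The normal to the line is n = (-1, -2) with |n| = √5.
|n·T − 10| = |13 − 10| = 3, so the distance is 3/√5 = 3√5/5.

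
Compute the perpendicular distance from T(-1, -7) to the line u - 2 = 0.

3

The normal to the line is n = (1, 0) with |n| = 1.
|n·T − 2| = |-1 − 2| = 3, so the distance is 3/1 = 3.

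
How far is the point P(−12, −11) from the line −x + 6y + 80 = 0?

26√37/37

d = |(-1)·(-12) + 6·(-11) − (-80)| / √(1 + 36) = |26|/√37 = 26√37/37.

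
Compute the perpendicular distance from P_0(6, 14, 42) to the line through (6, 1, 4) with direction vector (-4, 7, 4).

Direction vector d = (-4, 7, 4).
AP = (0, 13, 38); AP·d = 243, |AP|² = 1613, |d|² = 81.
distance² = |AP|² − (AP·d)²/|d|² = 1613 − 59049/81 = 884, so the distance is 2√221.

2√221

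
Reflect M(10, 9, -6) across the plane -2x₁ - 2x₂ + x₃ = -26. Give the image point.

(2, 1, -2)

n = (-2, -2, 1), |n|² = 9, n·M − (-26) = -18, so t = -18/9 = -2.
Foot F = M − (-2)·n = (6, 5, -4); the reflection is 2F − M = (2, 1, -2).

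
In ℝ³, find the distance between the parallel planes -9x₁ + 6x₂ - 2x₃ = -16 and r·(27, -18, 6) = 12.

Divide the second equation by -3 to match normals: -9x₁ + 6x₂ - 2x₃ = -4.
With common normal n = (-9, 6, -2) (|n| = 11), the distance is |(-16) − (-4)|/|n| = 12/11.

12/11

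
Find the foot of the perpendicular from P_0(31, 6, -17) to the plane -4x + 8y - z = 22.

(27, 14, -18)

n = (-4, 8, -1), |n|² = 81, and n·P_0 − 22 = -81.
t = -81/81 = -1, so the foot is P_0 − t·n = (31, 6, -17) − (-1)·(-4, 8, -1) = (27, 14, -18).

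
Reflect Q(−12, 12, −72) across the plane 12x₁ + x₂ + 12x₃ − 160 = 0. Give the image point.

With n = (12, 1, 12), the signed offset is (n·Q − 160)/|n|² = -1156/289 = -4.
Q' = Q − 2t·n = (−12, 12, −72) − (-8)·(12, 1, 12) = (84, 20, 24).

(84, 20, 24)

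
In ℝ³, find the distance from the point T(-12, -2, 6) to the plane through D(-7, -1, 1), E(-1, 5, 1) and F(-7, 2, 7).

DE = (6, 6, 0) and DF = (0, 3, 6), so a normal is n = DE × DF = (36, -36, 18).
Then n·(-12, -2, 6) - (-198) = -54.
|n| = √(1296 + 1296 + 324) = 54, so the distance is |-54|/54 = 1.

1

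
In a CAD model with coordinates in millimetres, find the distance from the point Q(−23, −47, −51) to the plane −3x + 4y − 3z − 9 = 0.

25/√34

n = (−3, 4, −3); n·P − 9 = 25; |n| = √34; distance = 25/√34.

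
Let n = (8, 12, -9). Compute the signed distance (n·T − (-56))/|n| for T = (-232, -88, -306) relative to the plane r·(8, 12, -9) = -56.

-6

n·T − (-56) = -102.
|n| = 17, so the signed distance is -102/17 = -6.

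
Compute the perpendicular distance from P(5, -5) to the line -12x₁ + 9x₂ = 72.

59/5

The normal to the line is n = (-12, 9) with |n| = 15.
|n·P − 72| = |-105 − 72| = 177, so the distance is 177/15 = 59/5.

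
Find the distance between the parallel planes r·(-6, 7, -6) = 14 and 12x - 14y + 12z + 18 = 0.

Divide the second equation by -2 to match normals: -6x + 7y - 6z = 9.
Both planes have normal n = (-6, 7, -6), |n| = 11. Any point on the first plane is at distance |9 − 14|/|n| = 5/11 from the second.

5/11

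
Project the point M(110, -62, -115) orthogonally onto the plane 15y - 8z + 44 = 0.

n = (0, 15, -8), |n|² = 289, and n·M − (-44) = 34.
t = 34/289 = 2/17, so the foot is M − t·n = (110, -62, -115) − (2/17)·(0, 15, -8) = (110, -1084/17, -1939/17).

(110, -1084/17, -1939/17)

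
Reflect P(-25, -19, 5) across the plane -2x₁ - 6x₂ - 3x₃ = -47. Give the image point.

n = (-2, -6, -3), |n|² = 49, n·P − (-47) = 196, so t = 196/49 = 4.
Foot F = P − 4·n = (-17, 5, 17); the reflection is 2F − P = (-9, 29, 29).

(-9, 29, 29)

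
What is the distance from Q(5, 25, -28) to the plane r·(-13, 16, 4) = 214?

Normal vector n = (-13, 16, 4), and n·(5, 25, -28) - 214 = 9.
|n| = √(169 + 256 + 16) = 21, so the distance is |9|/21 = 3/7.

3/7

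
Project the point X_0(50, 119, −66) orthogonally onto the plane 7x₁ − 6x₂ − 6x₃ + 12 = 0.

(522/11, 1333/11, -702/11)

The perpendicular from X_0 has direction n = (7, −6, −6): r = (50, 119, −66) + μ(7, −6, −6).
Substitute into the plane: n·(X_0 + μn) = -12 gives 32 + 121μ = -12, so μ = -4/11.
Foot = (50, 119, −66) + (-4/11)·(7, −6, −6) = (522/11, 1333/11, −702/11).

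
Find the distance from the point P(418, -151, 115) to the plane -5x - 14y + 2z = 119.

d = |(-5)·418 + (-14)·(-151) + 2·115 − 119| / √(25 + 196 + 4) = |135| / 15 = 9.

9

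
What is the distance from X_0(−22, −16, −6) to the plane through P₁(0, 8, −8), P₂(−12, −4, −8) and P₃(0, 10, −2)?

P₁P₂ = (−12, −12, 0) and P₁P₃ = (0, 2, 6), so a normal is n = P₁P₂ × P₁P₃ = (−72, 72, −24).
n = (−72, 72, −24); n·P − 768 = -192; |n| = 24√19; distance = 192/(24√19) = 8√19/19.

8/√19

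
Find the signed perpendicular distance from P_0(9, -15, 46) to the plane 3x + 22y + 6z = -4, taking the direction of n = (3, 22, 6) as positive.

n·P_0 − (-4) = -23.
|n| = 23, so the signed distance is -23/23 = -1.

-1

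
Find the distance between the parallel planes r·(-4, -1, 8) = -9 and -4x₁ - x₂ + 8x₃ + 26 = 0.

17/9

With common normal n = (-4, -1, 8) (|n| = 9), the distance is |(-9) − (-26)|/|n| = 17/9.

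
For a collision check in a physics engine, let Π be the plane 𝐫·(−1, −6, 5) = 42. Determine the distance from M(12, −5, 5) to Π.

1/√62

Normal vector n = (−1, −6, 5), and n·(12, −5, 5) − 42 = 1.
|n| = √(1 + 36 + 25) = √62, so the distance is |1|/√62 = √62/62.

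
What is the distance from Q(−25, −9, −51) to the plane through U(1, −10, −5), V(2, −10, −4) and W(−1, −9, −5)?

UV = (1, 0, 1) and UW = (−2, 1, 0), so a normal is n = UV × UW = (−1, −2, 1).
d = |(-1)·(-25) + (-2)·(-9) + 1·(-51) − 14| / √(1 + 4 + 1) = |-22| / √6 = 11√6/3.

22/√6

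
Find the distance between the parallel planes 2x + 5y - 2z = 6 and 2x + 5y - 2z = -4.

With common normal n = (2, 5, -2) (|n| = √33), the distance is |6 − (-4)|/|n| = 10/√33.

10/√33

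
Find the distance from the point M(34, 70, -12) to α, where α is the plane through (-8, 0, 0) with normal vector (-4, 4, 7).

28/9

The plane has equation n·(r − (-8, 0, 0)) = 0, i.e. n·r = 32.
n = (-4, 4, 7); n·P − 32 = 28; |n| = 9; distance = 28/9.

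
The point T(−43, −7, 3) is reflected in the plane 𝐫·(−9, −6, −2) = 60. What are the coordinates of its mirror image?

(11, 29, 15)

n = (−9, −6, −2), |n|² = 121, n·T − 60 = 363, so t = 363/121 = 3.
Foot F = T − 3·n = (−16, 11, 9); the reflection is 2F − T = (11, 29, 15).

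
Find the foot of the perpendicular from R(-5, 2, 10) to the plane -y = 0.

The perpendicular from R has direction n = (0, -1, 0): r = (-5, 2, 10) + λ(0, -1, 0).
Substitute into the plane: n·(R + λn) = 0 gives -2 + 1λ = 0, so λ = 2.
Foot = (-5, 2, 10) + 2·(0, -1, 0) = (-5, 0, 10).

(-5, 0, 10)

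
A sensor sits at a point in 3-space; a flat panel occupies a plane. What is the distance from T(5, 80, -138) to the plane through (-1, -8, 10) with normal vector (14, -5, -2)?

The plane has equation n·(r − (-1, -8, 10)) = 0, i.e. n·r = 6.
d = |14·5 + (-5)·80 + (-2)·(-138) − 6| / √(196 + 25 + 4) = |-60| / 15 = 4.

4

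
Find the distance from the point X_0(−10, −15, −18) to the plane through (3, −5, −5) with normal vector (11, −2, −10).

7/15

The plane has equation n·(r − (3, −5, −5)) = 0, i.e. n·r = 93.
Then n·(−10, −15, −18) − 93 = 7.
|n| = √(121 + 4 + 100) = 15, so the distance is |7|/15 = 7/15.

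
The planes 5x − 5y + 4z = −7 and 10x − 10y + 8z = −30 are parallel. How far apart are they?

8/√66

Divide the second equation by 2 to match normals: 5x − 5y + 4z = -15.
With common normal n = (5, −5, 4) (|n| = √66), the distance is |(-7) − (-15)|/|n| = 8/√66.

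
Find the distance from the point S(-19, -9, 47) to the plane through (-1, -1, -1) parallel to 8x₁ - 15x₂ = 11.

Parallel planes share the normal n = (8, -15, 0); since (-1, -1, -1) lies on the plane, its equation is 8x₁ - 15x₂ = 7.
n = (8, -15, 0); n·P − 7 = -24; |n| = 17; distance = 24/17.

24/17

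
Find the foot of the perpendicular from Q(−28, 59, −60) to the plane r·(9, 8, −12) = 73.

(-55, 35, -24)

The perpendicular from Q has direction n = (9, 8, −12): r = (−28, 59, −60) + t(9, 8, −12).
Substitute into the plane: n·(Q + tn) = 73 gives 940 + 289t = 73, so t = -3.
Foot = (−28, 59, −60) + (-3)·(9, 8, −12) = (−55, 35, −24).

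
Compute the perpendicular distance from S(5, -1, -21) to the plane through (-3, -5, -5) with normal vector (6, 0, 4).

The plane has equation n·(r − (-3, -5, -5)) = 0, i.e. n·r = -38.
n = (6, 0, 4); n·P − (-38) = -16; |n| = 2√13; distance = 16/(2√13) = 8/√13.

8/√13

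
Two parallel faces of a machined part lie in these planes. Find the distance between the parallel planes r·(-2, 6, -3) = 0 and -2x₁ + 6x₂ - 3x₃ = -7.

1

With common normal n = (-2, 6, -3) (|n| = 7), the distance is |0 − (-7)|/|n| = 7/7 = 1.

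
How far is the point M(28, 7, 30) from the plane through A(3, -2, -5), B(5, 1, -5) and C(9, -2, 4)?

13√17/17

AB = (2, 3, 0) and AC = (6, 0, 9), so a normal is n = AB × AC = (27, -18, -18).
Then n·(28, 7, 30) - 207 = -117.
|n| = √(729 + 324 + 324) = 9√17, so the distance is |-117|/(9√17) = 13/√17.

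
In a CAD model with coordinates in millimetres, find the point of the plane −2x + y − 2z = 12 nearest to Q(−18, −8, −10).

(-10, -12, -2)

n = (−2, 1, −2), |n|² = 9, and n·Q − 12 = 36.
t = 36/9 = 4, so the foot is Q − t·n = (−18, −8, −10) − 4·(−2, 1, −2) = (−10, −12, −2).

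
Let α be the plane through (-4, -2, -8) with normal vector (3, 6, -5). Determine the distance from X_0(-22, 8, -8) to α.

The plane has equation n·(r − (-4, -2, -8)) = 0, i.e. n·r = 16.
n = (3, 6, -5); n·P − 16 = 6; |n| = √70; distance = 6/√70.

6/√70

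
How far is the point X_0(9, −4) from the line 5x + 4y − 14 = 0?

The normal to the line is n = (5, 4) with |n| = √41.
|n·X_0 − 14| = |29 − 14| = 15, so the distance is 15/√41 = 15√41/41.

15√41/41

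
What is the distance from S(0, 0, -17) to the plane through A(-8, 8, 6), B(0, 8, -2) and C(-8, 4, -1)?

4/9

AB = (8, 0, -8) and AC = (0, -4, -7), so a normal is n = AB × AC = (-32, 56, -32).
Then n·(0, 0, -17) - 512 = 32.
|n| = √(1024 + 3136 + 1024) = 72, so the distance is |32|/72 = 4/9.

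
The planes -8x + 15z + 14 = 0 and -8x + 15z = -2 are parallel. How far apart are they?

12/17

With common normal n = (-8, 0, 15) (|n| = 17), the distance is |(-14) − (-2)|/|n| = 12/17.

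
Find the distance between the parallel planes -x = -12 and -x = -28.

Both planes have normal n = (-1, 0, 0), |n| = 1. Any point on the first plane is at distance |(-28) − (-12)|/|n| = 16/1 = 16 from the second.

16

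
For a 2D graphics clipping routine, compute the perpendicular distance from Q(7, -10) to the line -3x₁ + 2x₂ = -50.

The normal to the line is n = (-3, 2) with |n| = √13.
|n·Q − (-50)| = |-41 − (-50)| = 9, so the distance is 9/√13 = 9√13/13.

9/√13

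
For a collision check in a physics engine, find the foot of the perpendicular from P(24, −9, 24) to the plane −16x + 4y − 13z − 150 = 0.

The perpendicular from P has direction n = (−16, 4, −13): r = (24, −9, 24) + μ(−16, 4, −13).
Substitute into the plane: n·(P + μn) = 150 gives -732 + 441μ = 150, so μ = 2.
Foot = (24, −9, 24) + 2·(−16, 4, −13) = (−8, −1, −2).

(-8, -1, -2)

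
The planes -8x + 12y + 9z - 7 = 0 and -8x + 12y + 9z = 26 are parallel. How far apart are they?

With common normal n = (-8, 12, 9) (|n| = 17), the distance is |7 − 26|/|n| = 19/17.

19/17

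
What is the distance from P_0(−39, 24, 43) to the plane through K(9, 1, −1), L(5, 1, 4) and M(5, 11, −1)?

KL = (−4, 0, 5) and KM = (−4, 10, 0), so a normal is n = KL × KM = (−50, −20, −40).
n = (−50, −20, −40); n·P − (-430) = 180; |n| = 30√5; distance = 180/(30√5) = 6/√5.

6√5/5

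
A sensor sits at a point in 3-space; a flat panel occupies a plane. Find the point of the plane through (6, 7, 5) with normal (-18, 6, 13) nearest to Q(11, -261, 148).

(379/23, -6045/23, 3313/23)

n = (-18, 6, 13), |n|² = 529, and n·Q − (-1) = 161.
t = 161/529 = 7/23, so the foot is Q − t·n = (11, -261, 148) − (7/23)·(-18, 6, 13) = (379/23, -6045/23, 3313/23).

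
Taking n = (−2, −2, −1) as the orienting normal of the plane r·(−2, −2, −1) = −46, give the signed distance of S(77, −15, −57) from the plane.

n·S − (-46) = -21.
|n| = 3, so the signed distance is -21/3 = -7.

-7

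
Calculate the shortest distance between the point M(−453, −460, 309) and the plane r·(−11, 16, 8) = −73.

Normal vector n = (−11, 16, 8), and n·(−453, −460, 309) − (−73) = 168.
|n| = √(121 + 256 + 64) = 21, so the distance is |168|/21 = 8.

8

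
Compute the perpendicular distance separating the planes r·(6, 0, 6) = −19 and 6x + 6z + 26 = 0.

7/(6√2)

Both planes have normal n = (6, 0, 6), |n| = 6√2. Any point on the first plane is at distance |(-26) − (-19)|/|n| = 7/(6√2) = 7√2/12 from the second.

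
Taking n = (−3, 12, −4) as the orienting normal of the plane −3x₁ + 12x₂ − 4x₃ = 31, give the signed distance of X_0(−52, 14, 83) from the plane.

-3

n·X_0 − 31 = -39.
|n| = 13, so the signed distance is -39/13 = -3.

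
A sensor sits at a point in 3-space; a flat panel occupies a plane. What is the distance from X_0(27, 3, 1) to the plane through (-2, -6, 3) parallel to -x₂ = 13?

Parallel planes share the normal n = (0, -1, 0); since (-2, -6, 3) lies on the plane, its equation is -x₂ = 6.
Then n·(27, 3, 1) - 6 = -9.
|n| = √(0 + 1 + 0) = 1, so the distance is |-9|/1 = 9.

9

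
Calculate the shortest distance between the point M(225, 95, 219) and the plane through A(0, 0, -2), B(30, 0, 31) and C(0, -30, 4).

AB = (30, 0, 33) and AC = (0, -30, 6), so a normal is n = AB × AC = (990, -180, -900).
Then n·(225, 95, 219) - 1800 = 6750.
|n| = √(980100 + 32400 + 810000) = 1350, so the distance is |6750|/1350 = 5.

5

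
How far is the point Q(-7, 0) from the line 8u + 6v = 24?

d = |8·(-7) + 6·0 − 24| / √(64 + 36) = |-80|/10 = 8.

8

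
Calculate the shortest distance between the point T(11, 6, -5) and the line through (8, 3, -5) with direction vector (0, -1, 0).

Direction vector d = (0, -1, 0).
AP = (3, 3, 0); AP·d = -3, |AP|² = 18, |d|² = 1.
distance² = |AP|² − (AP·d)²/|d|² = 18 − 9/1 = 9, so the distance is 3.

3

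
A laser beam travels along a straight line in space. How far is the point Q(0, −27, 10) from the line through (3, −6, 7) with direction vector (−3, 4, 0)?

Direction vector d = (−3, 4, 0).
AP = (−3, −21, 3); AP·d = -75, |AP|² = 459, |d|² = 25.
distance² = |AP|² − (AP·d)²/|d|² = 459 − 5625/25 = 234, so the distance is 3√26.

3√26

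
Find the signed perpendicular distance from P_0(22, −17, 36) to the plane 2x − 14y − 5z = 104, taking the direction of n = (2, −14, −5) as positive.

-2/15

n·P_0 − 104 = -2.
|n| = 15, so the signed distance is -2/15.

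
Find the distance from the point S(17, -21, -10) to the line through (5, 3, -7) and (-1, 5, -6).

A direction vector is d = (-6, 2, 1).
AP = (12, -24, -3); AP·d = -123, |AP|² = 729, |d|² = 41.
distance² = |AP|² − (AP·d)²/|d|² = 729 − 15129/41 = 360, so the distance is 6√10.

6√10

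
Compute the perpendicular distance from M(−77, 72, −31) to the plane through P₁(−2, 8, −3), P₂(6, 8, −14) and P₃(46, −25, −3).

25/21

P₁P₂ = (8, 0, −11) and P₁P₃ = (48, −33, 0), so a normal is n = P₁P₂ × P₁P₃ = (−363, −528, −264).
d = |(-363)·(-77) + (-528)·72 + (-264)·(-31) − (-2706)| / √(131769 + 278784 + 69696) = |825| / 693 = 25/21.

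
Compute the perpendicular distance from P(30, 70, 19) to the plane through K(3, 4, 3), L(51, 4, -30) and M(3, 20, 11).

KL = (48, 0, -33) and KM = (0, 16, 8), so a normal is n = KL × KM = (528, -384, 768).
n = (528, -384, 768); n·P − 2352 = 1200; |n| = 1008; distance = 1200/1008 = 25/21.

25/21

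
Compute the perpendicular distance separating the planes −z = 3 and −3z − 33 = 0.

8

Divide the second equation by 3 to match normals: −z = 11.
Both planes have normal n = (0, 0, −1), |n| = 1. Any point on the first plane is at distance |11 − 3|/|n| = 8/1 = 8 from the second.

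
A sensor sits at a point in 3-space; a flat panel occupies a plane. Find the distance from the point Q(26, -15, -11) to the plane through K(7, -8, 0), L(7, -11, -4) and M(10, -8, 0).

KL = (0, -3, -4) and KM = (3, 0, 0), so a normal is n = KL × KM = (0, -12, 9).
d = |(-12)·(-15) + 9·(-11) − 96| / √(0 + 144 + 81) = |-15| / 15 = 1.

1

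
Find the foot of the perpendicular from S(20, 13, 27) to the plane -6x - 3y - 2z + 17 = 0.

(-4, 1, 19)

n = (-6, -3, -2), |n|² = 49, and n·S − (-17) = -196.
t = -196/49 = -4, so the foot is S − t·n = (20, 13, 27) − (-4)·(-6, -3, -2) = (-4, 1, 19).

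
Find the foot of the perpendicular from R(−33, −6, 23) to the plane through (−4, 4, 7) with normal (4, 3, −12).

The perpendicular from R has direction n = (4, 3, −12): r = (−33, −6, 23) + λ(4, 3, −12).
Substitute into the plane: n·(R + λn) = -88 gives -426 + 169λ = -88, so λ = 2.
Foot = (−33, −6, 23) + 2·(4, 3, −12) = (−25, 0, −1).

(-25, 0, -1)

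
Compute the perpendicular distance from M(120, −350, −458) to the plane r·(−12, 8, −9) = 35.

9

n = (−12, 8, −9); n·P − 35 = -153; |n| = 17; distance = 153/17 = 9.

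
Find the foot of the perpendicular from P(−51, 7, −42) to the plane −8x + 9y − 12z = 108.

The perpendicular from P has direction n = (−8, 9, −12): r = (−51, 7, −42) + λ(−8, 9, −12).
Substitute into the plane: n·(P + λn) = 108 gives 975 + 289λ = 108, so λ = -3.
Foot = (−51, 7, −42) + (-3)·(−8, 9, −12) = (−27, −20, −6).

(-27, -20, -6)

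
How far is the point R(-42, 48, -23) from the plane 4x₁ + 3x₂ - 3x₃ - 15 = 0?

15√34/17

Normal vector n = (4, 3, -3), and n·(-42, 48, -23) - 15 = 30.
|n| = √(16 + 9 + 9) = √34, so the distance is |30|/√34 = 15√34/17.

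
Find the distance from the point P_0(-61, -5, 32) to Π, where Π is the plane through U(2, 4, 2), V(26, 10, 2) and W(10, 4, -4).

3

UV = (24, 6, 0) and UW = (8, 0, -6), so a normal is n = UV × UW = (-36, 144, -48).
n = (-36, 144, -48); n·P − 408 = -468; |n| = 156; distance = 468/156 = 3.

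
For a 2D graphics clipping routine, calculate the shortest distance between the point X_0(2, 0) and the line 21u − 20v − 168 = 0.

126/29

The normal to the line is n = (21, −20) with |n| = 29.
|n·X_0 − 168| = |42 − 168| = 126, so the distance is 126/29.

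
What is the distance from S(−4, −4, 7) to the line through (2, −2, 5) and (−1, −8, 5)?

A direction vector is d = (−3, −6, 0).
AP = (−6, −2, 2); AP·d = 30, |AP|² = 44, |d|² = 45.
distance² = |AP|² − (AP·d)²/|d|² = 44 − 900/45 = 24, so the distance is 2√6.

2√6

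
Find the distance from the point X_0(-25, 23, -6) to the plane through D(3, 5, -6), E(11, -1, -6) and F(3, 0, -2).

6√2/5

DE = (8, -6, 0) and DF = (0, -5, 4), so a normal is n = DE × DF = (-24, -32, -40).
n = (-24, -32, -40); n·P − 8 = 96; |n| = 40√2; distance = 96/(40√2) = 6√2/5.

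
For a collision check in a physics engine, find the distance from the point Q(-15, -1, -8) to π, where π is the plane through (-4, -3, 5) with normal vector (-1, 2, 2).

The plane has equation n·(r − (-4, -3, 5)) = 0, i.e. n·r = 8.
Then n·(-15, -1, -8) - 8 = -11.
|n| = √(1 + 4 + 4) = 3, so the distance is |-11|/3 = 11/3.

11/3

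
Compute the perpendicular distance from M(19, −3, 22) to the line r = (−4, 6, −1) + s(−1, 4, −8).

Direction vector d = (−1, 4, −8).
AP = (23, −9, 23); AP·d = -243, |AP|² = 1139, |d|² = 81.
distance² = |AP|² − (AP·d)²/|d|² = 1139 − 59049/81 = 410, so the distance is √410.

√410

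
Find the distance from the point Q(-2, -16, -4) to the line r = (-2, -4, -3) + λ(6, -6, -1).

6√2

Direction vector d = (6, -6, -1).
AP = (0, -12, -1), and AP × d = (6, -6, 72).
|AP × d|² = 5256 and |d|² = 73, so the distance is √(5256/73) = √72 = 6√2.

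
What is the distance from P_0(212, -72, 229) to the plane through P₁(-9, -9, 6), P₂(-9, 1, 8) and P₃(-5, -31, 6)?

P₁P₂ = (0, 10, 2) and P₁P₃ = (4, -22, 0), so a normal is n = P₁P₂ × P₁P₃ = (44, 8, -40).
Then n·(212, -72, 229) - (-708) = 300.
|n| = √(1936 + 64 + 1600) = 60, so the distance is |300|/60 = 5.

5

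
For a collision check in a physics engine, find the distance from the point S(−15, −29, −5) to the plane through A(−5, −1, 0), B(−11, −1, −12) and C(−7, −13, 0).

17/√46

AB = (−6, 0, −12) and AC = (−2, −12, 0), so a normal is n = AB × AC = (−144, 24, 72).
Then n·(−15, −29, −5) − 696 = 408.
|n| = √(20736 + 576 + 5184) = 24√46, so the distance is |408|/(24√46) = 17/√46.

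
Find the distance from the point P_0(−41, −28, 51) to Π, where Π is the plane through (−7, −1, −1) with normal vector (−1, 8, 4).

The plane has equation n·(r − (−7, −1, −1)) = 0, i.e. n·r = -5.
d = |(-1)·(-41) + 8·(-28) + 4·51 − (-5)| / √(1 + 64 + 16) = |26| / 9 = 26/9.

26/9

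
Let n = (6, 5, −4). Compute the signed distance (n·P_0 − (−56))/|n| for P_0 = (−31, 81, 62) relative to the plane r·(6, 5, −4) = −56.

n·P_0 − (-56) = 27.
|n| = √77, so the signed distance is 27√77/77.

27√77/77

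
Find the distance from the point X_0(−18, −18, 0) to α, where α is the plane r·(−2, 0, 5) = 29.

Normal vector n = (−2, 0, 5), and n·(−18, −18, 0) − 29 = 7.
|n| = √(4 + 0 + 25) = √29, so the distance is |7|/√29 = 7/√29.

7√29/29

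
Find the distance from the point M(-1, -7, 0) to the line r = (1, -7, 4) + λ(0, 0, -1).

Direction vector d = (0, 0, -1).
AP = (-2, 0, -4); AP·d = 4, |AP|² = 20, |d|² = 1.
distance² = |AP|² − (AP·d)²/|d|² = 20 − 16/1 = 4, so the distance is 2.

2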